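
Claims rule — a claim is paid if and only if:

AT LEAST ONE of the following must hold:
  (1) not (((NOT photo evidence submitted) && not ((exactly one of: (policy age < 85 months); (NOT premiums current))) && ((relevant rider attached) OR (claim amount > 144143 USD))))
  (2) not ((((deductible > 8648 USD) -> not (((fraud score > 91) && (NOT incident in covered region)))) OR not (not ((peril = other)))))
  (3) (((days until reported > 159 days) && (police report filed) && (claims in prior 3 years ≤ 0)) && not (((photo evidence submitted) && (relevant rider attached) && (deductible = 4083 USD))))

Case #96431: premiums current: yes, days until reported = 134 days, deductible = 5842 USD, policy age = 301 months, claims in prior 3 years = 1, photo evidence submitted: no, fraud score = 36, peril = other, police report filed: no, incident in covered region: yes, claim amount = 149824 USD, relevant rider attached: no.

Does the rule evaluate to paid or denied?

Denied

Atomic conditions:
  NOT photo evidence submitted: no → true
  policy age < 85 months: 301 < 85 is false
  NOT premiums current: yes → false
  relevant rider attached: no → false
  claim amount > 144143 USD: 149824 > 144143 is true
  deductible > 8648 USD: 5842 > 8648 is false
  fraud score > 91: 36 > 91 is false
  NOT incident in covered region: yes → false
  peril = other: other == other is true
  days until reported > 159 days: 134 > 159 is false
  police report filed: no → false
  claims in prior 3 years ≤ 0: 1 ≤ 0 is false
  photo evidence submitted: no → false
  deductible = 4083 USD: 5842 == 4083 is false
Combine:
[1.1.2.1] exactly-one(false, false) = false
[1.1.2] NOT false = true
[1.1.3] false OR true = true
[1.1] true AND true AND true = true
[1] NOT true = false
[2.1.1.2.1] false AND false = false
[2.1.1.2] NOT false = true
[2.1.1] false → true (antecedent false ⇒ implication holds) = true
[2.1.2.1] NOT true = false
[2.1.2] NOT false = true
[2.1] true OR true = true
[2] NOT true = false
[3.1] false AND false AND false = false
[3.2.1] false AND false AND false = false
[3.2] NOT false = true
[3] false AND true = false
[root] false OR false OR false = false
Overall: false → denied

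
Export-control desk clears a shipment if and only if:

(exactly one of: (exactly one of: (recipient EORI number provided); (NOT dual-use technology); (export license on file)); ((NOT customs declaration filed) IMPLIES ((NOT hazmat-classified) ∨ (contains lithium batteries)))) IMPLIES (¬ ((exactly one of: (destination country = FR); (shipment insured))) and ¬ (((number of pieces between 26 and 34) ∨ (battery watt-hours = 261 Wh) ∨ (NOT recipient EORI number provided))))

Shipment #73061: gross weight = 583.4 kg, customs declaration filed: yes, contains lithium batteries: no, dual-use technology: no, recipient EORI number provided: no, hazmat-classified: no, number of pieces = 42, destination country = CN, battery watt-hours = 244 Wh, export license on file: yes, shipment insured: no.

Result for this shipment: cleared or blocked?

Blocked

Atomic conditions:
  recipient EORI number provided: no → false
  NOT dual-use technology: no → true
  export license on file: yes → true
  NOT customs declaration filed: yes → false
  NOT hazmat-classified: no → true
  contains lithium batteries: no → false
  destination country = FR: CN == FR is false
  shipment insured: no → false
  number of pieces between 26 and 34: 42 in [26, 34] is false
  battery watt-hours = 261 Wh: 244 == 261 is false
  NOT recipient EORI number provided: no → true
Combine:
[1.1] exactly-one(false, true, true) = false
[1.2.2] true OR false = true
[1.2] false → true (antecedent false ⇒ implication holds) = true
[1] exactly-one(false, true) = true
[2.1.1] exactly-one(false, false) = false
[2.1] NOT false = true
[2.2.1] false OR false OR true = true
[2.2] NOT true = false
[2] true AND false = false
[root] true → false = false
Overall: false → blocked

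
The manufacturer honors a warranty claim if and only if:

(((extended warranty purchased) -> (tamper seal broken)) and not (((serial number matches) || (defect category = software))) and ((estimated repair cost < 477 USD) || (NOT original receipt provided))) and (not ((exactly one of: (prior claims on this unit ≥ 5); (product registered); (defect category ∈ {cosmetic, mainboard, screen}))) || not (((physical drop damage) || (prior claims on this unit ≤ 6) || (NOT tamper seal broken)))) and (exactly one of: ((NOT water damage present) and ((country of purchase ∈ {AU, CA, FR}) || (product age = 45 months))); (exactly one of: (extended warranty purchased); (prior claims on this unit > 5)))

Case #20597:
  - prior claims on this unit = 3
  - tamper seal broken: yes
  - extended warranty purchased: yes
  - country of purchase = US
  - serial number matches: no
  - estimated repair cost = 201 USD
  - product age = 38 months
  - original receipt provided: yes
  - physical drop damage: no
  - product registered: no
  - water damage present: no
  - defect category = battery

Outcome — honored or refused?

Honored

Atomic conditions:
  extended warranty purchased: yes → true
  tamper seal broken: yes → true
  serial number matches: no → false
  defect category = software: battery == software is false
  estimated repair cost < 477 USD: 201 < 477 is true
  NOT original receipt provided: yes → false
  prior claims on this unit ≥ 5: 3 ≥ 5 is false
  product registered: no → false
  defect category ∈ {cosmetic, mainboard, screen}: battery is not in the set → false
  physical drop damage: no → false
  prior claims on this unit ≤ 6: 3 ≤ 6 is true
  NOT tamper seal broken: yes → false
  NOT water damage present: no → true
  country of purchase ∈ {AU, CA, FR}: US is not in the set → false
  product age = 45 months: 38 == 45 is false
  prior claims on this unit > 5: 3 > 5 is false
Combine:
[1.1] true → true = true
[1.2.1] false OR false = false
[1.2] NOT false = true
[1.3] true OR false = true
[1] true AND true AND true = true
[2.1.1] exactly-one(false, false, false) = false
[2.1] NOT false = true
[2.2.1] false OR true OR false = true
[2.2] NOT true = false
[2] true OR false = true
[3.1.2] false OR false = false
[3.1] true AND false = false
[3.2] exactly-one(true, false) = true
[3] exactly-one(false, true) = true
[root] true AND true AND true = true
Overall: true → honored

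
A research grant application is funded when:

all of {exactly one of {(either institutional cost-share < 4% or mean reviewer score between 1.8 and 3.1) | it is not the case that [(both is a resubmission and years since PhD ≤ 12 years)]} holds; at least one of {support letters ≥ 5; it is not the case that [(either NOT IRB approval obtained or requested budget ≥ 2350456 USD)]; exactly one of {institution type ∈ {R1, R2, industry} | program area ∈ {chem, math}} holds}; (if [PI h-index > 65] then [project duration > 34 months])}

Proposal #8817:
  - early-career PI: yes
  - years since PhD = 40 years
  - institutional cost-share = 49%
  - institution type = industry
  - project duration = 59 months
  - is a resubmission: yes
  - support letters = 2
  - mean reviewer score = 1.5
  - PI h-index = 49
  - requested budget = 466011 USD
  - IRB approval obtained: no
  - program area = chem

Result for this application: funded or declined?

Atomic conditions:
  institutional cost-share < 4%: 49 < 4 is false
  mean reviewer score between 1.8 and 3.1: 1.5 in [1.8, 3.1] is false
  is a resubmission: yes → true
  years since PhD ≤ 12 years: 40 ≤ 12 is false
  support letters ≥ 5: 2 ≥ 5 is false
  NOT IRB approval obtained: no → true
  requested budget ≥ 2350456 USD: 466011 ≥ 2350456 is false
  institution type ∈ {R1, R2, industry}: industry is in the set → true
  program area ∈ {chem, math}: chem is in the set → true
  PI h-index > 65: 49 > 65 is false
  project duration > 34 months: 59 > 34 is true
Combine:
[1.1] false OR false = false
[1.2.1] true AND false = false
[1.2] NOT false = true
[1] exactly-one(false, true) = true
[2.2.1] true OR false = true
[2.2] NOT true = false
[2.3] exactly-one(true, true) = false
[2] false OR false OR false = false
[3] false → true (antecedent false ⇒ implication holds) = true
[root] true AND false AND true = false
Overall: false → declined

Declined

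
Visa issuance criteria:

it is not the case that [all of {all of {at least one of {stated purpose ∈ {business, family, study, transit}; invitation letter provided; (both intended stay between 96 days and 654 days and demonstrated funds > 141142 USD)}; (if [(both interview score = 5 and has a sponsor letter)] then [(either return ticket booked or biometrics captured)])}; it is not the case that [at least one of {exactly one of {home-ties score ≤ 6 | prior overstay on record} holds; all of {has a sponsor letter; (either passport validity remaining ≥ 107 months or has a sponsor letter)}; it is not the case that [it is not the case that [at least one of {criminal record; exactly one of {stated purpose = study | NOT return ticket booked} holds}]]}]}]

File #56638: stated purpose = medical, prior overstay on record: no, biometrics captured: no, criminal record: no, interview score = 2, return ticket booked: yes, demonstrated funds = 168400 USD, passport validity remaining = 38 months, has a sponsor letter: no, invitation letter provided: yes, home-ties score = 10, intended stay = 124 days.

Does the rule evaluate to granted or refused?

Refused

Atomic conditions:
  stated purpose ∈ {business, family, study, transit}: medical is not in the set → false
  invitation letter provided: yes → true
  intended stay between 96 days and 654 days: 124 in [96, 654] is true
  demonstrated funds > 141142 USD: 168400 > 141142 is true
  interview score = 5: 2 == 5 is false
  has a sponsor letter: no → false
  return ticket booked: yes → true
  biometrics captured: no → false
  home-ties score ≤ 6: 10 ≤ 6 is false
  prior overstay on record: no → false
  passport validity remaining ≥ 107 months: 38 ≥ 107 is false
  criminal record: no → false
  stated purpose = study: medical == study is false
  NOT return ticket booked: yes → false
Combine:
[1.1.1.3] true AND true = true
[1.1.1] false OR true OR true = true
[1.1.2.1] false AND false = false
[1.1.2.2] true OR false = true
[1.1.2] false → true (antecedent false ⇒ implication holds) = true
[1.1] true AND true = true
[1.2.1.1] exactly-one(false, false) = false
[1.2.1.2.2] false OR false = false
[1.2.1.2] false AND false = false
[1.2.1.3.1.1.2] exactly-one(false, false) = false
[1.2.1.3.1.1] false OR false = false
[1.2.1.3.1] NOT false = true
[1.2.1.3] NOT true = false
[1.2.1] false OR false OR false = false
[1.2] NOT false = true
[1] true AND true = true
[root] NOT true = false
Overall: false → refused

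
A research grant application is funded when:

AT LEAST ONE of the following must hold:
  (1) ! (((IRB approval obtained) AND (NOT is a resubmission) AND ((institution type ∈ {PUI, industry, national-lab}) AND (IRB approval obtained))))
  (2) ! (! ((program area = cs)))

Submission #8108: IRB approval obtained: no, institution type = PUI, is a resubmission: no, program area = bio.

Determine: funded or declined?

Funded

Atomic conditions:
  IRB approval obtained: no → false
  NOT is a resubmission: no → true
  institution type ∈ {PUI, industry, national-lab}: PUI is in the set → true
  program area = cs: bio == cs is false
Combine:
[1.1.3] true AND false = false
[1.1] false AND true AND false = false
[1] NOT false = true
[2.1] NOT false = true
[2] NOT true = false
[root] true OR false = true
Overall: true → funded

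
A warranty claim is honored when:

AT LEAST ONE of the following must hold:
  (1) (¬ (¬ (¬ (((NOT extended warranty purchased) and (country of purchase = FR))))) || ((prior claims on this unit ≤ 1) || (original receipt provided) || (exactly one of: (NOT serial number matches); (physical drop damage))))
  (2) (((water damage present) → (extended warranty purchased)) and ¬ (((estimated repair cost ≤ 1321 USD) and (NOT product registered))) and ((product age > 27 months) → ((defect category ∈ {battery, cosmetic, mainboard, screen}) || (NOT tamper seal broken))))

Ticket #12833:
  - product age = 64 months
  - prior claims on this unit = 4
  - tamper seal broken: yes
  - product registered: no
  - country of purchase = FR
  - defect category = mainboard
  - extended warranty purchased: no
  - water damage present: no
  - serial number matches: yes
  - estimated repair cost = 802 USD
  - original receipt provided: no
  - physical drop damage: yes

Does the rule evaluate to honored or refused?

Atomic conditions:
  NOT extended warranty purchased: no → true
  country of purchase = FR: FR == FR is true
  prior claims on this unit ≤ 1: 4 ≤ 1 is false
  original receipt provided: no → false
  NOT serial number matches: yes → false
  physical drop damage: yes → true
  water damage present: no → false
  extended warranty purchased: no → false
  estimated repair cost ≤ 1321 USD: 802 ≤ 1321 is true
  NOT product registered: no → true
  product age > 27 months: 64 > 27 is true
  defect category ∈ {battery, cosmetic, mainboard, screen}: mainboard is in the set → true
  NOT tamper seal broken: yes → false
Combine:
[1.1.1.1.1] true AND true = true
[1.1.1.1] NOT true = false
[1.1.1] NOT false = true
[1.1] NOT true = false
[1.2.3] exactly-one(false, true) = true
[1.2] false OR false OR true = true
[1] false OR true = true
[2.1] false → false (antecedent false ⇒ implication holds) = true
[2.2.1] true AND true = true
[2.2] NOT true = false
[2.3.2] true OR false = true
[2.3] true → true = true
[2] true AND false AND true = false
[root] true OR false = true
Overall: true → honored

Honored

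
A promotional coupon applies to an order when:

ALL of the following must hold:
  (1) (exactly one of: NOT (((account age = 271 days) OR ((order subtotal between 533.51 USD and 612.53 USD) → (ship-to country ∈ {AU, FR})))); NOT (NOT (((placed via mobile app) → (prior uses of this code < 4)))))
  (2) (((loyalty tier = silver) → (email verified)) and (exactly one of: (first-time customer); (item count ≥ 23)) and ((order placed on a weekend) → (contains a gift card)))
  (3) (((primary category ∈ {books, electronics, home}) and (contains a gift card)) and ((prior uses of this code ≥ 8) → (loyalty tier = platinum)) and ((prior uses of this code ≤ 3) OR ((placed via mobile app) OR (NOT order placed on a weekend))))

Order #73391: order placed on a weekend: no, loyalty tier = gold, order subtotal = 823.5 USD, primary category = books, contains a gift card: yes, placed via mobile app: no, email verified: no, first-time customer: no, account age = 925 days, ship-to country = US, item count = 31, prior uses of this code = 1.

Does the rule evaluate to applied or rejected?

Atomic conditions:
  account age = 271 days: 925 == 271 is false
  order subtotal between 533.51 USD and 612.53 USD: 823.5 in [533.51, 612.53] is false
  ship-to country ∈ {AU, FR}: US is not in the set → false
  placed via mobile app: no → false
  prior uses of this code < 4: 1 < 4 is true
  loyalty tier = silver: gold == silver is false
  email verified: no → false
  first-time customer: no → false
  item count ≥ 23: 31 ≥ 23 is true
  order placed on a weekend: no → false
  contains a gift card: yes → true
  primary category ∈ {books, electronics, home}: books is in the set → true
  prior uses of this code ≥ 8: 1 ≥ 8 is false
  loyalty tier = platinum: gold == platinum is false
  prior uses of this code ≤ 3: 1 ≤ 3 is true
  NOT order placed on a weekend: no → true
Combine:
[1.1.1.2] false → false (antecedent false ⇒ implication holds) = true
[1.1.1] false OR true = true
[1.1] NOT true = false
[1.2.1.1] false → true (antecedent false ⇒ implication holds) = true
[1.2.1] NOT true = false
[1.2] NOT false = true
[1] exactly-one(false, true) = true
[2.1] false → false (antecedent false ⇒ implication holds) = true
[2.2] exactly-one(false, true) = true
[2.3] false → true (antecedent false ⇒ implication holds) = true
[2] true AND true AND true = true
[3.1] true AND true = true
[3.2] false → false (antecedent false ⇒ implication holds) = true
[3.3.2] false OR true = true
[3.3] true OR true = true
[3] true AND true AND true = true
[root] true AND true AND true = true
Overall: true → applied

Applied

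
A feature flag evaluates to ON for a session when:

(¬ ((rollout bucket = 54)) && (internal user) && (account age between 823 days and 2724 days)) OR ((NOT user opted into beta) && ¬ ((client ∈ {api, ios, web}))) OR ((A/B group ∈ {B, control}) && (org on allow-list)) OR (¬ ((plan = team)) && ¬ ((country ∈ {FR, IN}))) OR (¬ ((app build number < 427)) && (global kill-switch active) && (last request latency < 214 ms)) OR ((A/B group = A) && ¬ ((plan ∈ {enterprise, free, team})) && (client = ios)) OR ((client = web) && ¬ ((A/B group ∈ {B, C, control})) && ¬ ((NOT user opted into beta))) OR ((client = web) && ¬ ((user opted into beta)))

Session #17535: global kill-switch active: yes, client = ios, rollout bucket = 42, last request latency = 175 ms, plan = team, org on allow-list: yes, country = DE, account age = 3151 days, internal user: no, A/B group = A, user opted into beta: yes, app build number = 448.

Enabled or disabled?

Enabled

Atomic conditions:
  rollout bucket = 54: 42 == 54 is false
  internal user: no → false
  account age between 823 days and 2724 days: 3151 in [823, 2724] is false
  NOT user opted into beta: yes → false
  client ∈ {api, ios, web}: ios is in the set → true
  A/B group ∈ {B, control}: A is not in the set → false
  org on allow-list: yes → true
  plan = team: team == team is true
  country ∈ {FR, IN}: DE is not in the set → false
  app build number < 427: 448 < 427 is false
  global kill-switch active: yes → true
  last request latency < 214 ms: 175 < 214 is true
  A/B group = A: A == A is true
  plan ∈ {enterprise, free, team}: team is in the set → true
  client = ios: ios == ios is true
  client = web: ios == web is false
  A/B group ∈ {B, C, control}: A is not in the set → false
  user opted into beta: yes → true
Combine:
[1.1] NOT false = true
[1] true AND false AND false = false
[2.2] NOT true = false
[2] false AND false = false
[3] false AND true = false
[4.1] NOT true = false
[4.2] NOT false = true
[4] false AND true = false
[5.1] NOT false = true
[5] true AND true AND true = true
[6.2] NOT true = false
[6] true AND false AND true = false
[7.2] NOT false = true
[7.3] NOT false = true
[7] false AND true AND true = false
[8.2] NOT true = false
[8] false AND false = false
[root] false OR false OR false OR false OR true OR false OR false OR false = true
Overall: true → enabled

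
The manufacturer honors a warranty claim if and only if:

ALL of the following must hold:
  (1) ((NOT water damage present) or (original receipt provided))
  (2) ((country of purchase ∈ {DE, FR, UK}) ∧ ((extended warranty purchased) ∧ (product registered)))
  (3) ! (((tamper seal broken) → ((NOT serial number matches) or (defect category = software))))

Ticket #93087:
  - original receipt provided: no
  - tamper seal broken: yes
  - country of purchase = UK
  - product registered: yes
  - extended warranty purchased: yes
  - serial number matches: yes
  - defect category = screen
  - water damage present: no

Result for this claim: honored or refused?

Honored

Atomic conditions:
  NOT water damage present: no → true
  original receipt provided: no → false
  country of purchase ∈ {DE, FR, UK}: UK is in the set → true
  extended warranty purchased: yes → true
  product registered: yes → true
  tamper seal broken: yes → true
  NOT serial number matches: yes → false
  defect category = software: screen == software is false
Combine:
[1] true OR false = true
[2.2] true AND true = true
[2] true AND true = true
[3.1.2] false OR false = false
[3.1] true → false = false
[3] NOT false = true
[root] true AND true AND true = true
Overall: true → honored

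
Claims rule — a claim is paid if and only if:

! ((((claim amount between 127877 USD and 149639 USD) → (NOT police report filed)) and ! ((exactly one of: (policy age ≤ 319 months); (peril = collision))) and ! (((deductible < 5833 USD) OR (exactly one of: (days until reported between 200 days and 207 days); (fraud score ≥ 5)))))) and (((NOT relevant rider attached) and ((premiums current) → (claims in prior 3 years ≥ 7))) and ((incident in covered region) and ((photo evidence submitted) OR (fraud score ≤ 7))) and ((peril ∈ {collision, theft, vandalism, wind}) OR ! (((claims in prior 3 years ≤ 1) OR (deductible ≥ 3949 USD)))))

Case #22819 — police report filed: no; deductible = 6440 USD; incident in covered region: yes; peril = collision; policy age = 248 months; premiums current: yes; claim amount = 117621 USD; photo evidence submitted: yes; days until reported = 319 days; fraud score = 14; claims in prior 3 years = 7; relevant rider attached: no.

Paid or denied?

Paid

Atomic conditions:
  claim amount between 127877 USD and 149639 USD: 117621 in [127877, 149639] is false
  NOT police report filed: no → true
  policy age ≤ 319 months: 248 ≤ 319 is true
  peril = collision: collision == collision is true
  deductible < 5833 USD: 6440 < 5833 is false
  days until reported between 200 days and 207 days: 319 in [200, 207] is false
  fraud score ≥ 5: 14 ≥ 5 is true
  NOT relevant rider attached: no → true
  premiums current: yes → true
  claims in prior 3 years ≥ 7: 7 ≥ 7 is true
  incident in covered region: yes → true
  photo evidence submitted: yes → true
  fraud score ≤ 7: 14 ≤ 7 is false
  peril ∈ {collision, theft, vandalism, wind}: collision is in the set → true
  claims in prior 3 years ≤ 1: 7 ≤ 1 is false
  deductible ≥ 3949 USD: 6440 ≥ 3949 is true
Combine:
[1.1.1] false → true (antecedent false ⇒ implication holds) = true
[1.1.2.1] exactly-one(true, true) = false
[1.1.2] NOT false = true
[1.1.3.1.2] exactly-one(false, true) = true
[1.1.3.1] false OR true = true
[1.1.3] NOT true = false
[1.1] true AND true AND false = false
[1] NOT false = true
[2.1.2] true → true = true
[2.1] true AND true = true
[2.2.2] true OR false = true
[2.2] true AND true = true
[2.3.2.1] false OR true = true
[2.3.2] NOT true = false
[2.3] true OR false = true
[2] true AND true AND true = true
[root] true AND true = true
Overall: true → paid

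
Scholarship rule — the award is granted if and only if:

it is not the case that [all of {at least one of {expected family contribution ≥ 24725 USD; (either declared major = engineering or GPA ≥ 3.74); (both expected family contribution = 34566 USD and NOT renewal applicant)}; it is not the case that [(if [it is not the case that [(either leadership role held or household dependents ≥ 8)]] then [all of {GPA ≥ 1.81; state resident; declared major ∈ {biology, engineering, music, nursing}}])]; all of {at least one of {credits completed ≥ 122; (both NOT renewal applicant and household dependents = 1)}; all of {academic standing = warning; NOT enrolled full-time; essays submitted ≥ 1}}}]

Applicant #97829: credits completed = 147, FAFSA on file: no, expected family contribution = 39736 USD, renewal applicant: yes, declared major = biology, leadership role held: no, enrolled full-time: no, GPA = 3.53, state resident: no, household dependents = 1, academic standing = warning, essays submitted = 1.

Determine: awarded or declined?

Atomic conditions:
  expected family contribution ≥ 24725 USD: 39736 ≥ 24725 is true
  declared major = engineering: biology == engineering is false
  GPA ≥ 3.74: 3.53 ≥ 3.74 is false
  expected family contribution = 34566 USD: 39736 == 34566 is false
  NOT renewal applicant: yes → false
  leadership role held: no → false
  household dependents ≥ 8: 1 ≥ 8 is false
  GPA ≥ 1.81: 3.53 ≥ 1.81 is true
  state resident: no → false
  declared major ∈ {biology, engineering, music, nursing}: biology is in the set → true
  credits completed ≥ 122: 147 ≥ 122 is true
  household dependents = 1: 1 == 1 is true
  academic standing = warning: warning == warning is true
  NOT enrolled full-time: no → true
  essays submitted ≥ 1: 1 ≥ 1 is true
Combine:
[1.1.2] false OR false = false
[1.1.3] false AND false = false
[1.1] true OR false OR false = true
[1.2.1.1.1] false OR false = false
[1.2.1.1] NOT false = true
[1.2.1.2] true AND false AND true = false
[1.2.1] true → false = false
[1.2] NOT false = true
[1.3.1.2] false AND true = false
[1.3.1] true OR false = true
[1.3.2] true AND true AND true = true
[1.3] true AND true = true
[1] true AND true AND true = true
[root] NOT true = false
Overall: false → declined

Declined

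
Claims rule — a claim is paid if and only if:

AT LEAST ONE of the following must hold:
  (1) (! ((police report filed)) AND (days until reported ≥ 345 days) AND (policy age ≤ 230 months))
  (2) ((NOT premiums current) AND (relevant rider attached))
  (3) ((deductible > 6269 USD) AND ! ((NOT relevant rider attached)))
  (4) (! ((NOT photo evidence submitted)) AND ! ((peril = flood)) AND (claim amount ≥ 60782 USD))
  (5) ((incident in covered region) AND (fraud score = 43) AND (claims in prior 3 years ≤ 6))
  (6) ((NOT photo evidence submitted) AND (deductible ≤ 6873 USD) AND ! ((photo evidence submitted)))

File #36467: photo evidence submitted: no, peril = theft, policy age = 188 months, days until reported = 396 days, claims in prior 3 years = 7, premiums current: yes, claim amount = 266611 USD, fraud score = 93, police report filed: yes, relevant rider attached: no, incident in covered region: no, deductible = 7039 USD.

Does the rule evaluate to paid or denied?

Atomic conditions:
  police report filed: yes → true
  days until reported ≥ 345 days: 396 ≥ 345 is true
  policy age ≤ 230 months: 188 ≤ 230 is true
  NOT premiums current: yes → false
  relevant rider attached: no → false
  deductible > 6269 USD: 7039 > 6269 is true
  NOT relevant rider attached: no → true
  NOT photo evidence submitted: no → true
  peril = flood: theft == flood is false
  claim amount ≥ 60782 USD: 266611 ≥ 60782 is true
  incident in covered region: no → false
  fraud score = 43: 93 == 43 is false
  claims in prior 3 years ≤ 6: 7 ≤ 6 is false
  deductible ≤ 6873 USD: 7039 ≤ 6873 is false
  photo evidence submitted: no → false
Combine:
[1.1] NOT true = false
[1] false AND true AND true = false
[2] false AND false = false
[3.2] NOT true = false
[3] true AND false = false
[4.1] NOT true = false
[4.2] NOT false = true
[4] false AND true AND true = false
[5] false AND false AND false = false
[6.3] NOT false = true
[6] true AND false AND true = false
[root] false OR false OR false OR false OR false OR false = false
Overall: false → denied

Denied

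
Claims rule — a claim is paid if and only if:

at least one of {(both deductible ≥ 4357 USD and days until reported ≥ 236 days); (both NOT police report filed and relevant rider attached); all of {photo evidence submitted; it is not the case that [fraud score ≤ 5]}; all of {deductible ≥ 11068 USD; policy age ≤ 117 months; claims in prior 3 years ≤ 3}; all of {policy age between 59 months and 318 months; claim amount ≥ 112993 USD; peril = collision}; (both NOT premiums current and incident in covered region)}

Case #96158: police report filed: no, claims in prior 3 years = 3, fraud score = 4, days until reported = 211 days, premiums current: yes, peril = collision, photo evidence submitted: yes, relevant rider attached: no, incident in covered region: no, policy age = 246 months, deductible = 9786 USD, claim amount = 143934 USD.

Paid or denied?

Atomic conditions:
  deductible ≥ 4357 USD: 9786 ≥ 4357 is true
  days until reported ≥ 236 days: 211 ≥ 236 is false
  NOT police report filed: no → true
  relevant rider attached: no → false
  photo evidence submitted: yes → true
  fraud score ≤ 5: 4 ≤ 5 is true
  deductible ≥ 11068 USD: 9786 ≥ 11068 is false
  policy age ≤ 117 months: 246 ≤ 117 is false
  claims in prior 3 years ≤ 3: 3 ≤ 3 is true
  policy age between 59 months and 318 months: 246 in [59, 318] is true
  claim amount ≥ 112993 USD: 143934 ≥ 112993 is true
  peril = collision: collision == collision is true
  NOT premiums current: yes → false
  incident in covered region: no → false
Combine:
[1] true AND false = false
[2] true AND false = false
[3.2] NOT true = false
[3] true AND false = false
[4] false AND false AND true = false
[5] true AND true AND true = true
[6] false AND false = false
[root] false OR false OR false OR false OR true OR false = true
Overall: true → paid

Paid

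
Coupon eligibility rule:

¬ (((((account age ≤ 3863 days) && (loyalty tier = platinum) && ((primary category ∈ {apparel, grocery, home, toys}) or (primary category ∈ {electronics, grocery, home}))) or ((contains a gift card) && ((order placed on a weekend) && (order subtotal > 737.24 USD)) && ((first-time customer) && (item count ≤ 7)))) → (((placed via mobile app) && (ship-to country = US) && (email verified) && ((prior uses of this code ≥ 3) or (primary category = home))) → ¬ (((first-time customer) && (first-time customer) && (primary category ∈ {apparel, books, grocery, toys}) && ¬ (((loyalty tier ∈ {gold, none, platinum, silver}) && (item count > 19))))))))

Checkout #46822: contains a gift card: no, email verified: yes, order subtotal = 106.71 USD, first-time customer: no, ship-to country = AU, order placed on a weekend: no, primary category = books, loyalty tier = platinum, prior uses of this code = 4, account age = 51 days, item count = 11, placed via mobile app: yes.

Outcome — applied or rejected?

Rejected

Atomic conditions:
  account age ≤ 3863 days: 51 ≤ 3863 is true
  loyalty tier = platinum: platinum == platinum is true
  primary category ∈ {apparel, grocery, home, toys}: books is not in the set → false
  primary category ∈ {electronics, grocery, home}: books is not in the set → false
  contains a gift card: no → false
  order placed on a weekend: no → false
  order subtotal > 737.24 USD: 106.71 > 737.24 is false
  first-time customer: no → false
  item count ≤ 7: 11 ≤ 7 is false
  placed via mobile app: yes → true
  ship-to country = US: AU == US is false
  email verified: yes → true
  prior uses of this code ≥ 3: 4 ≥ 3 is true
  primary category = home: books == home is false
  primary category ∈ {apparel, books, grocery, toys}: books is in the set → true
  loyalty tier ∈ {gold, none, platinum, silver}: platinum is in the set → true
  item count > 19: 11 > 19 is false
Combine:
[1.1.1.3] false OR false = false
[1.1.1] true AND true AND false = false
[1.1.2.2] false AND false = false
[1.1.2.3] false AND false = false
[1.1.2] false AND false AND false = false
[1.1] false OR false = false
[1.2.1.4] true OR false = true
[1.2.1] true AND false AND true AND true = false
[1.2.2.1.4.1] true AND false = false
[1.2.2.1.4] NOT false = true
[1.2.2.1] false AND false AND true AND true = false
[1.2.2] NOT false = true
[1.2] false → true (antecedent false ⇒ implication holds) = true
[1] false → true (antecedent false ⇒ implication holds) = true
[root] NOT true = false
Overall: false → rejected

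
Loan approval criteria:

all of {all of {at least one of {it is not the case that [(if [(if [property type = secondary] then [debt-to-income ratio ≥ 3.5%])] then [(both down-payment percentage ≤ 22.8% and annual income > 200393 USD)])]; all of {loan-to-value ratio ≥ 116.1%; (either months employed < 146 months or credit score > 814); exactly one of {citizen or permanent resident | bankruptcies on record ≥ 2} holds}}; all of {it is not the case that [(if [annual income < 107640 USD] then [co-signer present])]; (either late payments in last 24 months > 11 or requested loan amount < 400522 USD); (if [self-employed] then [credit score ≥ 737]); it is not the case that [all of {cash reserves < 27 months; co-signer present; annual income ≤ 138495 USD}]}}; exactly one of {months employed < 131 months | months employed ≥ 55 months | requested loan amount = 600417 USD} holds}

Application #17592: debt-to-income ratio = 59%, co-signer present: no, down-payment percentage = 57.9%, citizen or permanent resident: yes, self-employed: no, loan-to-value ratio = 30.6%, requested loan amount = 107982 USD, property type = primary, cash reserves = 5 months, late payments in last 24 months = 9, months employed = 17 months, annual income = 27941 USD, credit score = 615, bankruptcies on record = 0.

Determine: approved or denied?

Approved

Atomic conditions:
  property type = secondary: primary == secondary is false
  debt-to-income ratio ≥ 3.5%: 59 ≥ 3.5 is true
  down-payment percentage ≤ 22.8%: 57.9 ≤ 22.8 is false
  annual income > 200393 USD: 27941 > 200393 is false
  loan-to-value ratio ≥ 116.1%: 30.6 ≥ 116.1 is false
  months employed < 146 months: 17 < 146 is true
  credit score > 814: 615 > 814 is false
  citizen or permanent resident: yes → true
  bankruptcies on record ≥ 2: 0 ≥ 2 is false
  annual income < 107640 USD: 27941 < 107640 is true
  co-signer present: no → false
  late payments in last 24 months > 11: 9 > 11 is false
  requested loan amount < 400522 USD: 107982 < 400522 is true
  self-employed: no → false
  credit score ≥ 737: 615 ≥ 737 is false
  cash reserves < 27 months: 5 < 27 is true
  annual income ≤ 138495 USD: 27941 ≤ 138495 is true
  months employed < 131 months: 17 < 131 is true
  months employed ≥ 55 months: 17 ≥ 55 is false
  requested loan amount = 600417 USD: 107982 == 600417 is false
Combine:
[1.1.1.1.1] false → true (antecedent false ⇒ implication holds) = true
[1.1.1.1.2] false AND false = false
[1.1.1.1] true → false = false
[1.1.1] NOT false = true
[1.1.2.2] true OR false = true
[1.1.2.3] exactly-one(true, false) = true
[1.1.2] false AND true AND true = false
[1.1] true OR false = true
[1.2.1.1] true → false = false
[1.2.1] NOT false = true
[1.2.2] false OR true = true
[1.2.3] false → false (antecedent false ⇒ implication holds) = true
[1.2.4.1] true AND false AND true = false
[1.2.4] NOT false = true
[1.2] true AND true AND true AND true = true
[1] true AND true = true
[2] exactly-one(true, false, false) = true
[root] true AND true = true
Overall: true → approved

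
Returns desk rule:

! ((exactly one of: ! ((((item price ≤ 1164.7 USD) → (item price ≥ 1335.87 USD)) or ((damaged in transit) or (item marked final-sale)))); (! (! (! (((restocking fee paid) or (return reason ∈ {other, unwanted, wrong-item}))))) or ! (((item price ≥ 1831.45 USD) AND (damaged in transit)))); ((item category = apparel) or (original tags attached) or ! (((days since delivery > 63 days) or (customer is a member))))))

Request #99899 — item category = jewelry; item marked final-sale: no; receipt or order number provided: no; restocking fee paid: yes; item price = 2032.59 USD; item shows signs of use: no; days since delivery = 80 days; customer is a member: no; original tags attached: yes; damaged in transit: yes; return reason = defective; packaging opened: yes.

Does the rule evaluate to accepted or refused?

Atomic conditions:
  item price ≤ 1164.7 USD: 2032.59 ≤ 1164.7 is false
  item price ≥ 1335.87 USD: 2032.59 ≥ 1335.87 is true
  damaged in transit: yes → true
  item marked final-sale: no → false
  restocking fee paid: yes → true
  return reason ∈ {other, unwanted, wrong-item}: defective is not in the set → false
  item price ≥ 1831.45 USD: 2032.59 ≥ 1831.45 is true
  item category = apparel: jewelry == apparel is false
  original tags attached: yes → true
  days since delivery > 63 days: 80 > 63 is true
  customer is a member: no → false
Combine:
[1.1.1.1] false → true (antecedent false ⇒ implication holds) = true
[1.1.1.2] true OR false = true
[1.1.1] true OR true = true
[1.1] NOT true = false
[1.2.1.1.1.1] true OR false = true
[1.2.1.1.1] NOT true = false
[1.2.1.1] NOT false = true
[1.2.1] NOT true = false
[1.2.2.1] true AND true = true
[1.2.2] NOT true = false
[1.2] false OR false = false
[1.3.3.1] true OR false = true
[1.3.3] NOT true = false
[1.3] false OR true OR false = true
[1] exactly-one(false, false, true) = true
[root] NOT true = false
Overall: false → refused

Refused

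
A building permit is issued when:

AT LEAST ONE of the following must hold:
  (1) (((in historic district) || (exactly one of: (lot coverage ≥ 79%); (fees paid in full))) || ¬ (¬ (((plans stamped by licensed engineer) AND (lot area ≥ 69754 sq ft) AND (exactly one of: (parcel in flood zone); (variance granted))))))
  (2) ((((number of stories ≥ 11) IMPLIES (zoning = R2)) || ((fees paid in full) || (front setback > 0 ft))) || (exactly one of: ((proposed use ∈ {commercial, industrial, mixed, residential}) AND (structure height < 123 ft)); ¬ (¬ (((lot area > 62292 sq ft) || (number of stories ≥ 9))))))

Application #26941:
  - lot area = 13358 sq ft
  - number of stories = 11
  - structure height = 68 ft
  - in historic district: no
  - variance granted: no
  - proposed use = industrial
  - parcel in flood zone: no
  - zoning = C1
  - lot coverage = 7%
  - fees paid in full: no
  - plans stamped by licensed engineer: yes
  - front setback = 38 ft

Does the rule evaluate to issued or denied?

Atomic conditions:
  in historic district: no → false
  lot coverage ≥ 79%: 7 ≥ 79 is false
  fees paid in full: no → false
  plans stamped by licensed engineer: yes → true
  lot area ≥ 69754 sq ft: 13358 ≥ 69754 is false
  parcel in flood zone: no → false
  variance granted: no → false
  number of stories ≥ 11: 11 ≥ 11 is true
  zoning = R2: C1 == R2 is false
  front setback > 0 ft: 38 > 0 is true
  proposed use ∈ {commercial, industrial, mixed, residential}: industrial is in the set → true
  structure height < 123 ft: 68 < 123 is true
  lot area > 62292 sq ft: 13358 > 62292 is false
  number of stories ≥ 9: 11 ≥ 9 is true
Combine:
[1.1.2] exactly-one(false, false) = false
[1.1] false OR false = false
[1.2.1.1.3] exactly-one(false, false) = false
[1.2.1.1] true AND false AND false = false
[1.2.1] NOT false = true
[1.2] NOT true = false
[1] false OR false = false
[2.1.1] true → false = false
[2.1.2] false OR true = true
[2.1] false OR true = true
[2.2.1] true AND true = true
[2.2.2.1.1] false OR true = true
[2.2.2.1] NOT true = false
[2.2.2] NOT false = true
[2.2] exactly-one(true, true) = false
[2] true OR false = true
[root] false OR true = true
Overall: true → issued

Issued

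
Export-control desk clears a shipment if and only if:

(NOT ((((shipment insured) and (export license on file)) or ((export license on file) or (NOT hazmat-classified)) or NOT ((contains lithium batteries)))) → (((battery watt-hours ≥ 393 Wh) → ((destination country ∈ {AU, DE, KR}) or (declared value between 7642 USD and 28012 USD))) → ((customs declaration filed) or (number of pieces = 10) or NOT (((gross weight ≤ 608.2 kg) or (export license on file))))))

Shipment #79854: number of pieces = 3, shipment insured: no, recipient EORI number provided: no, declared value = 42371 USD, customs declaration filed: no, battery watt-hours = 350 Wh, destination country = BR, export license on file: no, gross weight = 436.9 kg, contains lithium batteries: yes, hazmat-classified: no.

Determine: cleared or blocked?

Atomic conditions:
  shipment insured: no → false
  export license on file: no → false
  NOT hazmat-classified: no → true
  contains lithium batteries: yes → true
  battery watt-hours ≥ 393 Wh: 350 ≥ 393 is false
  destination country ∈ {AU, DE, KR}: BR is not in the set → false
  declared value between 7642 USD and 28012 USD: 42371 in [7642, 28012] is false
  customs declaration filed: no → false
  number of pieces = 10: 3 == 10 is false
  gross weight ≤ 608.2 kg: 436.9 ≤ 608.2 is true
Combine:
[1.1.1] false AND false = false
[1.1.2] false OR true = true
[1.1.3] NOT true = false
[1.1] false OR true OR false = true
[1] NOT true = false
[2.1.2] false OR false = false
[2.1] false → false (antecedent false ⇒ implication holds) = true
[2.2.3.1] true OR false = true
[2.2.3] NOT true = false
[2.2] false OR false OR false = false
[2] true → false = false
[root] false → false (antecedent false ⇒ implication holds) = true
Overall: true → cleared

Cleared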